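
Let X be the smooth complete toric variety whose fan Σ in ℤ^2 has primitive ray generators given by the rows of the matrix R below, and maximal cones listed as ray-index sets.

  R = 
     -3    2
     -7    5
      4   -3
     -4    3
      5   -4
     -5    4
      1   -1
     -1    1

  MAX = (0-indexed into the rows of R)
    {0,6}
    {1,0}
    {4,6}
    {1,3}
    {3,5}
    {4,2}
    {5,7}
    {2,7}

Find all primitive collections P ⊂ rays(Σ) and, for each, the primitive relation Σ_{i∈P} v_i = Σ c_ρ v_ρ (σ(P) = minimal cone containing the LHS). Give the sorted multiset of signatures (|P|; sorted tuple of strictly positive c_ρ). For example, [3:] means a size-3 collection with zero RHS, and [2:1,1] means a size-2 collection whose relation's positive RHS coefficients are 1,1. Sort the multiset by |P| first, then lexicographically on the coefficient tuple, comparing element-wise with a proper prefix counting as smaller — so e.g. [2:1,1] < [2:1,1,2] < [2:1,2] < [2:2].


Primitive collections (20):

  P = {2,3}:  v_{2} + v_{3} = 0  →  sig = [2:]
  P = {4,5}:  v_{4} + v_{5} = 0  →  sig = [2:]
  P = {6,7}:  v_{6} + v_{7} = 0  →  sig = [2:]
  P = {0,2}:  v_{0} + v_{2} = v_{6}  →  sig = [2:1]
  P = {0,3}:  v_{0} + v_{3} = v_{1}  →  sig = [2:1]
  P = {0,7}:  v_{0} + v_{7} = v_{3}  →  sig = [2:1]
  P = {1,2}:  v_{1} + v_{2} = v_{0}  →  sig = [2:1]
  P = {2,5}:  v_{2} + v_{5} = v_{7}  →  sig = [2:1]
  P = {2,6}:  v_{2} + v_{6} = v_{4}  →  sig = [2:1]
  P = {3,4}:  v_{3} + v_{4} = v_{6}  →  sig = [2:1]
  P = {3,6}:  v_{3} + v_{6} = v_{0}  →  sig = [2:1]
  P = {3,7}:  v_{3} + v_{7} = v_{5}  →  sig = [2:1]
  P = {4,7}:  v_{4} + v_{7} = v_{2}  →  sig = [2:1]
  P = {5,6}:  v_{5} + v_{6} = v_{3}  →  sig = [2:1]
  P = {1,4}:  v_{1} + v_{4} = v_{0} + v_{6}  →  sig = [2:1,1]
  P = {0,4}:  v_{0} + v_{4} = 2·v_{6}  →  sig = [2:2]
  P = {0,5}:  v_{0} + v_{5} = 2·v_{3}  →  sig = [2:2]
  P = {1,6}:  v_{1} + v_{6} = 2·v_{0}  →  sig = [2:2]
  P = {1,7}:  v_{1} + v_{7} = 2·v_{3}  →  sig = [2:2]
  P = {1,5}:  v_{1} + v_{5} = 3·v_{3}  →  sig = [2:3]

Hence PRS(X_Σ) =
    |P|=2: 20 collections, coeffs (), (), (), (1), (1), (1), (1), (1), (1), (1), (1), (1), (1), (1), (1,1), (2), (2), (2), (2), (3)


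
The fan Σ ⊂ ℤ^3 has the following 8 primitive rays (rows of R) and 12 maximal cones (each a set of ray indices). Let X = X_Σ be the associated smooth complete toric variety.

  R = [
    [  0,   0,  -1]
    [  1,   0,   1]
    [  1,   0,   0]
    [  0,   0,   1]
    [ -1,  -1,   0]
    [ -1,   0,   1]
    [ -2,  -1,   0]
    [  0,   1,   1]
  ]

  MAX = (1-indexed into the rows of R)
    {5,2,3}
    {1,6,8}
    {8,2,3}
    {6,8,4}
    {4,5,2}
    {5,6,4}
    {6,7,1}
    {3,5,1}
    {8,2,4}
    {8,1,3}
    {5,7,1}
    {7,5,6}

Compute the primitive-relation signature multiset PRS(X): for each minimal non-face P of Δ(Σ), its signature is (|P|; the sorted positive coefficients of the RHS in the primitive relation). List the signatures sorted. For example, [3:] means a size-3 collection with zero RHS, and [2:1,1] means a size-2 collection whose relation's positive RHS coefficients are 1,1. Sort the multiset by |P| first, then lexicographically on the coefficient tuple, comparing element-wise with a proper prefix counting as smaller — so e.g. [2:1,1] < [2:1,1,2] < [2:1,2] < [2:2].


Σ has 11 primitive collections:

  P={1,4}:  v_{1} + v_{4} = 0  →  sig = [2:]
  P={1,2}:  v_{1} + v_{2} = v_{3}  →  sig = [2:1]
  P={3,4}:  v_{3} + v_{4} = v_{2}  →  sig = [2:1]
  P={3,6}:  v_{3} + v_{6} = v_{4}  →  sig = [2:1]
  P={3,7}:  v_{3} + v_{7} = v_{5}  →  sig = [2:1]
  P={5,8}:  v_{5} + v_{8} = v_{6}  →  sig = [2:1]
  P={2,7}:  v_{2} + v_{7} = v_{4} + v_{5}  →  sig = [2:1,1]
  P={4,7}:  v_{4} + v_{7} = v_{5} + v_{6}  →  sig = [2:1,1]
  P={7,8}:  v_{7} + v_{8} = v_{1} + 2·v_{6}  →  sig = [2:1,2]
  P={2,6}:  v_{2} + v_{6} = 2·v_{4}  →  sig = [2:2]
  P={1,5,6}:  v_{1} + v_{5} + v_{6} = v_{7}  →  sig = [3:1]

Sorted signature multiset PRS(X):
{ [2:],  [2:1] ×5,  [2:1,1] ×2,  [2:1,2],  [2:2],  [3:1] }


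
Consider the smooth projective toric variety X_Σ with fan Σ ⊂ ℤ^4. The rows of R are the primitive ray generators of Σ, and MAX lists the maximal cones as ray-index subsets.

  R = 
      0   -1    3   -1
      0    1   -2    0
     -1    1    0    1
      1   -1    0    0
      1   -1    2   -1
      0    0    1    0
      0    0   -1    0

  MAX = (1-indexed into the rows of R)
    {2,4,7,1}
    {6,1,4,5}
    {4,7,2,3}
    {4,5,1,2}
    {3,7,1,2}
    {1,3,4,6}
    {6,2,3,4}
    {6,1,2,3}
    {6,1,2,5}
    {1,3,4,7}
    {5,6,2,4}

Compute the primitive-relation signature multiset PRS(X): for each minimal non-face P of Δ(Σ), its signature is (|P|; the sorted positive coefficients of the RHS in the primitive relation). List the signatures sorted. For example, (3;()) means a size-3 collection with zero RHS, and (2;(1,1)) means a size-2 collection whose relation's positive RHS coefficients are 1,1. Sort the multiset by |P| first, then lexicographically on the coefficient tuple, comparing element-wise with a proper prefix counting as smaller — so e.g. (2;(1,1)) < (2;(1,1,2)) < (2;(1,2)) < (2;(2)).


The 5 primitive collections of Σ (r=7, n=4):

  • {6,7}:  v_{6} + v_{7} = 0 ; sig = (2;())
  • {5,7}:  v_{5} + v_{7} = v_{1} + v_{2} + v_{4} ; sig = (2;(1,1,1))
  • {3,5}:  v_{3} + v_{5} = 2·v_{6} ; sig = (2;(2))
  • {1,2,3,4}:  v_{1} + v_{2} + v_{3} + v_{4} = v_{6} ; sig = (4;(1))
  • {1,2,4,6}:  v_{1} + v_{2} + v_{4} + v_{6} = v_{5} ; sig = (4;(1))

Sorted signature multiset PRS(X):
    |P|=2: 3 collections, coeffs (), (1,1,1), (2)
    |P|=4: 2 collections, coeffs (1), (1)


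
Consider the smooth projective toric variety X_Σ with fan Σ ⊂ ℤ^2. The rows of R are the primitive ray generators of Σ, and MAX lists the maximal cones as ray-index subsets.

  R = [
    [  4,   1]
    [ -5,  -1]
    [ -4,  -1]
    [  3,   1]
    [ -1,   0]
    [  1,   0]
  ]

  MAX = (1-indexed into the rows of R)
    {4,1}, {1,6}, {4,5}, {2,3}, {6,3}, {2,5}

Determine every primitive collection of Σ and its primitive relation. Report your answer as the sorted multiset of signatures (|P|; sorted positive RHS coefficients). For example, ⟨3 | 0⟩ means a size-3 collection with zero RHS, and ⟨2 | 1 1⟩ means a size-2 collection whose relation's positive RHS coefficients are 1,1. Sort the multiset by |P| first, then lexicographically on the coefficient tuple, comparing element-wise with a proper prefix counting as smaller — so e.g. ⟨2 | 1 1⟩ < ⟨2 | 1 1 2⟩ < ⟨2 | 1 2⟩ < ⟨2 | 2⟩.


|primitive collections| = 9. Relations:

  P={1,3}:  v_{1} + v_{3} = 0 ; sig = ⟨2 | 0⟩
  P={5,6}:  v_{5} + v_{6} = 0 ; sig = ⟨2 | 0⟩
  P={1,2}:  v_{1} + v_{2} = v_{5} ; sig = ⟨2 | 1⟩
  P={1,5}:  v_{1} + v_{5} = v_{4} ; sig = ⟨2 | 1⟩
  P={2,6}:  v_{2} + v_{6} = v_{3} ; sig = ⟨2 | 1⟩
  P={3,4}:  v_{3} + v_{4} = v_{5} ; sig = ⟨2 | 1⟩
  P={3,5}:  v_{3} + v_{5} = v_{2} ; sig = ⟨2 | 1⟩
  P={4,6}:  v_{4} + v_{6} = v_{1} ; sig = ⟨2 | 1⟩
  P={2,4}:  v_{2} + v_{4} = 2·v_{5} ; sig = ⟨2 | 2⟩

Signatures (|P|; sorted positive RHS coefficients), sorted:
[⟨2 | 0⟩, ⟨2 | 0⟩, ⟨2 | 1⟩, ⟨2 | 1⟩, ⟨2 | 1⟩, ⟨2 | 1⟩, ⟨2 | 1⟩, ⟨2 | 1⟩, ⟨2 | 2⟩]


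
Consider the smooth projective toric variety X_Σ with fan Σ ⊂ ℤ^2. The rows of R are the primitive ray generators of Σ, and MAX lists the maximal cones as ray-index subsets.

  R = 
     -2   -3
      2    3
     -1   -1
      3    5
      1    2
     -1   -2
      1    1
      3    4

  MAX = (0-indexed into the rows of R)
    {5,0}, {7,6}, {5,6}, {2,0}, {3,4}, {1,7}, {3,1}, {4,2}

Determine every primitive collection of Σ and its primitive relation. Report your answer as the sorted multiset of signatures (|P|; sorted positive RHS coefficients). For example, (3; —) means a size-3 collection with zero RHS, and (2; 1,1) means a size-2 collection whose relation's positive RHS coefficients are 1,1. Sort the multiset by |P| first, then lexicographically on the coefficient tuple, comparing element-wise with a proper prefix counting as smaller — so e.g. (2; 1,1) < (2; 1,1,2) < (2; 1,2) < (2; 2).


20 collections generate NE(X_Σ); each relation:

  P={0,1}:  v_{0} + v_{1} = 0  ⇒ sig = (2; —)
  P={2,6}:  v_{2} + v_{6} = 0  ⇒ sig = (2; —)
  P={4,5}:  v_{4} + v_{5} = 0  ⇒ sig = (2; —)
  P={0,3}:  v_{0} + v_{3} = v_{4}  ⇒ sig = (2; 1)
  P={0,4}:  v_{0} + v_{4} = v_{2}  ⇒ sig = (2; 1)
  P={0,6}:  v_{0} + v_{6} = v_{5}  ⇒ sig = (2; 1)
  P={0,7}:  v_{0} + v_{7} = v_{6}  ⇒ sig = (2; 1)
  P={1,2}:  v_{1} + v_{2} = v_{4}  ⇒ sig = (2; 1)
  P={1,4}:  v_{1} + v_{4} = v_{3}  ⇒ sig = (2; 1)
  P={1,5}:  v_{1} + v_{5} = v_{6}  ⇒ sig = (2; 1)
  P={1,6}:  v_{1} + v_{6} = v_{7}  ⇒ sig = (2; 1)
  P={2,5}:  v_{2} + v_{5} = v_{0}  ⇒ sig = (2; 1)
  P={2,7}:  v_{2} + v_{7} = v_{1}  ⇒ sig = (2; 1)
  P={3,5}:  v_{3} + v_{5} = v_{1}  ⇒ sig = (2; 1)
  P={4,6}:  v_{4} + v_{6} = v_{1}  ⇒ sig = (2; 1)
  P={2,3}:  v_{2} + v_{3} = 2·v_{4}  ⇒ sig = (2; 2)
  P={3,6}:  v_{3} + v_{6} = 2·v_{1}  ⇒ sig = (2; 2)
  P={4,7}:  v_{4} + v_{7} = 2·v_{1}  ⇒ sig = (2; 2)
  P={5,7}:  v_{5} + v_{7} = 2·v_{6}  ⇒ sig = (2; 2)
  P={3,7}:  v_{3} + v_{7} = 3·v_{1}  ⇒ sig = (2; 3)

Signatures (|P|; sorted positive RHS coefficients), sorted:
    (2; —)
    (2; —)
    (2; —)
    (2; 1)
    (2; 1)
    (2; 1)
    (2; 1)
    (2; 1)
    (2; 1)
    (2; 1)
    (2; 1)
    (2; 1)
    (2; 1)
    (2; 1)
    (2; 1)
    (2; 2)
    (2; 2)
    (2; 2)
    (2; 2)
    (2; 3)


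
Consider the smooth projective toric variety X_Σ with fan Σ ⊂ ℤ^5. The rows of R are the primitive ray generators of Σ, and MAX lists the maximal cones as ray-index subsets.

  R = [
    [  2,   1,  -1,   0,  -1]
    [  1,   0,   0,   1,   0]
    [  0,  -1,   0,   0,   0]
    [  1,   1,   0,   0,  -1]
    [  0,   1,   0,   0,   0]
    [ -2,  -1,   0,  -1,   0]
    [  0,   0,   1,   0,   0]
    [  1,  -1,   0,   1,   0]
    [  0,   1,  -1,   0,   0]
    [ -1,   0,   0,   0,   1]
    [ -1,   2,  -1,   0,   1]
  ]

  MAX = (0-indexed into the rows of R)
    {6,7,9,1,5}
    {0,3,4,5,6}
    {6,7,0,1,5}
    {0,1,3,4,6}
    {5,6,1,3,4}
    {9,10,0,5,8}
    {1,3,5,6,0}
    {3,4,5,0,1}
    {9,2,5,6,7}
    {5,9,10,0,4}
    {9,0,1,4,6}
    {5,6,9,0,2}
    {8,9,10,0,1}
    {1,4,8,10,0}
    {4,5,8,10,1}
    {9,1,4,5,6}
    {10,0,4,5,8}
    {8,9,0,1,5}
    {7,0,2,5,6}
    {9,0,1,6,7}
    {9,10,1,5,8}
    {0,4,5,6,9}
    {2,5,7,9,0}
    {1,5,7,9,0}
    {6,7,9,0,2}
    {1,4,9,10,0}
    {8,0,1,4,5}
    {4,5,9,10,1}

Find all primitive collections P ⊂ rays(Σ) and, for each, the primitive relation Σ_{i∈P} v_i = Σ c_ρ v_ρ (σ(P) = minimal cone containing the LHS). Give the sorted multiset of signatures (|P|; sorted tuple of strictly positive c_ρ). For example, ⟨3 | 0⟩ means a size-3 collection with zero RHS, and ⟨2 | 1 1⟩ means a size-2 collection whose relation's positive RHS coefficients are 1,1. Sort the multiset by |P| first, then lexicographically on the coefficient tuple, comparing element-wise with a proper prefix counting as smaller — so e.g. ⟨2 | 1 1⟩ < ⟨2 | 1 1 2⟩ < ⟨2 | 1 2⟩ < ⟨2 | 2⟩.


20 minimal non-faces of Δ(Σ) (on 11 rays):

  P = {2,4}:  v_{2} + v_{4} = 0 ; sig = ⟨2 | 0⟩
  P = {1,2}:  v_{1} + v_{2} = v_{7} ; sig = ⟨2 | 1⟩
  P = {3,9}:  v_{3} + v_{9} = v_{4} ; sig = ⟨2 | 1⟩
  P = {4,7}:  v_{4} + v_{7} = v_{1} ; sig = ⟨2 | 1⟩
  P = {6,8}:  v_{6} + v_{8} = v_{4} ; sig = ⟨2 | 1⟩
  P = {2,10}:  v_{2} + v_{10} = v_{8} + v_{9} ; sig = ⟨2 | 1 1⟩
  P = {7,10}:  v_{7} + v_{10} = v_{1} + v_{8} + v_{9} ; sig = ⟨2 | 1 1 1⟩
  P = {2,3}:  v_{2} + v_{3} = v_{0} + v_{1} + v_{5} + v_{6} ; sig = ⟨2 | 1 1 1 1⟩
  P = {2,8}:  v_{2} + v_{8} = v_{0} + v_{1} + v_{5} + v_{9} ; sig = ⟨2 | 1 1 1 1⟩
  P = {3,7}:  v_{3} + v_{7} = v_{0} + 2·v_{1} + v_{5} + v_{6} ; sig = ⟨2 | 1 1 1 2⟩
  P = {3,8}:  v_{3} + v_{8} = v_{0} + v_{1} + 2·v_{4} + v_{5} ; sig = ⟨2 | 1 1 1 2⟩
  P = {7,8}:  v_{7} + v_{8} = v_{0} + 2·v_{1} + v_{5} + v_{9} ; sig = ⟨2 | 1 1 1 2⟩
  P = {3,10}:  v_{3} + v_{10} = 2·v_{4} + v_{8} ; sig = ⟨2 | 1 2⟩
  P = {6,10}:  v_{6} + v_{10} = 2·v_{4} + v_{9} ; sig = ⟨2 | 1 2⟩
  P = {4,8,9}:  v_{4} + v_{8} + v_{9} = v_{10} ; sig = ⟨3 | 1⟩
  P = {0,1,5,10}:  v_{0} + v_{1} + v_{5} + v_{10} = 2·v_{8} ; sig = ⟨4 | 2⟩
  P = {0,1,5,6,9}:  v_{0} + v_{1} + v_{5} + v_{6} + v_{9} = 0 ; sig = ⟨5 | 0⟩
  P = {0,1,4,5,6}:  v_{0} + v_{1} + v_{4} + v_{5} + v_{6} = v_{3} ; sig = ⟨5 | 1⟩
  P = {0,1,4,5,9}:  v_{0} + v_{1} + v_{4} + v_{5} + v_{9} = v_{8} ; sig = ⟨5 | 1⟩
  P = {0,5,6,7,9}:  v_{0} + v_{5} + v_{6} + v_{7} + v_{9} = v_{2} ; sig = ⟨5 | 1⟩

so the primitive-relation signature multiset is
    ⟨2 | 0⟩
    ⟨2 | 1⟩
    ⟨2 | 1⟩
    ⟨2 | 1⟩
    ⟨2 | 1⟩
    ⟨2 | 1 1⟩
    ⟨2 | 1 1 1⟩
    ⟨2 | 1 1 1 1⟩
    ⟨2 | 1 1 1 1⟩
    ⟨2 | 1 1 1 2⟩
    ⟨2 | 1 1 1 2⟩
    ⟨2 | 1 1 1 2⟩
    ⟨2 | 1 2⟩
    ⟨2 | 1 2⟩
    ⟨3 | 1⟩
    ⟨4 | 2⟩
    ⟨5 | 0⟩
    ⟨5 | 1⟩
    ⟨5 | 1⟩
    ⟨5 | 1⟩


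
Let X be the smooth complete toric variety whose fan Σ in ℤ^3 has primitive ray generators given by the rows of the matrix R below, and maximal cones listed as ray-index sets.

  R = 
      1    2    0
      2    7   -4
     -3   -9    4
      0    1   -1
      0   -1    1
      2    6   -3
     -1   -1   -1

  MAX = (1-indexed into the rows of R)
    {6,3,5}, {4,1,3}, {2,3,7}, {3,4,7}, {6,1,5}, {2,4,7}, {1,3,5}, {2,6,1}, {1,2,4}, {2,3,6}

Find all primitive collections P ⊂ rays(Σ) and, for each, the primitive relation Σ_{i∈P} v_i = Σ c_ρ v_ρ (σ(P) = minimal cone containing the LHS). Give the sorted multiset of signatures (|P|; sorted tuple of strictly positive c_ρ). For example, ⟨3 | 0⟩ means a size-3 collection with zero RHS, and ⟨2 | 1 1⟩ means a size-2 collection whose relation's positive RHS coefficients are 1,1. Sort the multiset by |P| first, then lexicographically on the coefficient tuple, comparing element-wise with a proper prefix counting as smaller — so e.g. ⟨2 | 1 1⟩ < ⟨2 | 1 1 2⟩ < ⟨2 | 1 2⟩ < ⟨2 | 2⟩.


Primitive collections (9):

  P={4,5}:  v_{4} + v_{5} = 0 ; sig = ⟨2 | 0⟩
  P={1,7}:  v_{1} + v_{7} = v_{4} ; sig = ⟨2 | 1⟩
  P={2,5}:  v_{2} + v_{5} = v_{6} ; sig = ⟨2 | 1⟩
  P={4,6}:  v_{4} + v_{6} = v_{2} ; sig = ⟨2 | 1⟩
  P={5,7}:  v_{5} + v_{7} = v_{2} + v_{3} ; sig = ⟨2 | 1 1⟩
  P={6,7}:  v_{6} + v_{7} = 2·v_{2} + v_{3} ; sig = ⟨2 | 1 2⟩
  P={1,2,3}:  v_{1} + v_{2} + v_{3} = 0 ; sig = ⟨3 | 0⟩
  P={1,3,6}:  v_{1} + v_{3} + v_{6} = v_{5} ; sig = ⟨3 | 1⟩
  P={2,3,4}:  v_{2} + v_{3} + v_{4} = v_{7} ; sig = ⟨3 | 1⟩

so the primitive-relation signature multiset is
    ⟨2 | 0⟩
    ⟨2 | 1⟩
    ⟨2 | 1⟩
    ⟨2 | 1⟩
    ⟨2 | 1 1⟩
    ⟨2 | 1 2⟩
    ⟨3 | 0⟩
    ⟨3 | 1⟩
    ⟨3 | 1⟩


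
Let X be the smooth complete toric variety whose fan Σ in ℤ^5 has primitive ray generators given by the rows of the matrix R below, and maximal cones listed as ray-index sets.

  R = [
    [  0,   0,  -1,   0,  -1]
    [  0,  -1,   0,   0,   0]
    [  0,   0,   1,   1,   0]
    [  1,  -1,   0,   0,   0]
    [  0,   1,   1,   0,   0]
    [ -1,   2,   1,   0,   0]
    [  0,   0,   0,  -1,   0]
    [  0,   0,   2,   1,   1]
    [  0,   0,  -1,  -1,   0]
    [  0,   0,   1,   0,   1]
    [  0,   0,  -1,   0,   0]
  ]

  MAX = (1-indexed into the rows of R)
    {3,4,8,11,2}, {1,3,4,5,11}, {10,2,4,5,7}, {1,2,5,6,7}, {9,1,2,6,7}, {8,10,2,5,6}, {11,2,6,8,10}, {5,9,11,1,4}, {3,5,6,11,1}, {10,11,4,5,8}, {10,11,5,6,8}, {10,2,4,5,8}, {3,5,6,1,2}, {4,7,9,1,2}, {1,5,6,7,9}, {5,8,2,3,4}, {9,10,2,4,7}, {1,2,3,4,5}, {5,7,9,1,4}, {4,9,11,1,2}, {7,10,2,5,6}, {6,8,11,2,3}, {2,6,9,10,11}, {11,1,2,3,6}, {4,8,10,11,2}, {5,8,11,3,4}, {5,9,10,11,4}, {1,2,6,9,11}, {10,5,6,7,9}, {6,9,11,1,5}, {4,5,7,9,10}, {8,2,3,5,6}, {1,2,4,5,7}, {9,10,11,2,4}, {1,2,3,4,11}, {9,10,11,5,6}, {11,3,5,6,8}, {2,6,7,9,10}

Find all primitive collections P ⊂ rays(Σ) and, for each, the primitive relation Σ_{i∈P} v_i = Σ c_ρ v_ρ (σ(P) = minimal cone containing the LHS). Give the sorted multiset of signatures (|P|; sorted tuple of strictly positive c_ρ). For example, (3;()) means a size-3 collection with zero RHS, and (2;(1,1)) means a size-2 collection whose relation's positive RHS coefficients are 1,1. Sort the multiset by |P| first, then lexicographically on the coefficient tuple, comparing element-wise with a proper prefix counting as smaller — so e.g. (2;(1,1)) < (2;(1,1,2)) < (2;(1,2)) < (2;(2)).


Minimal non-faces — 11 found among 11 rays, 38 max cones:

  P={1,10}:  v_{1} + v_{10} = 0  →  sig = (2;())
  P={3,9}:  v_{3} + v_{9} = 0  →  sig = (2;())
  P={1,8}:  v_{1} + v_{8} = v_{3}  →  sig = (2;(1))
  P={3,10}:  v_{3} + v_{10} = v_{8}  →  sig = (2;(1))
  P={4,6}:  v_{4} + v_{6} = v_{5}  →  sig = (2;(1))
  P={7,11}:  v_{7} + v_{11} = v_{9}  →  sig = (2;(1))
  P={8,9}:  v_{8} + v_{9} = v_{10}  →  sig = (2;(1))
  P={3,7}:  v_{3} + v_{7} = v_{2} + v_{5}  →  sig = (2;(1,1))
  P={7,8}:  v_{7} + v_{8} = v_{2} + v_{5} + v_{10}  →  sig = (2;(1,1,1))
  P={2,5,11}:  v_{2} + v_{5} + v_{11} = 0  →  sig = (3;())
  P={2,5,9}:  v_{2} + v_{5} + v_{9} = v_{7}  →  sig = (3;(1))

Hence PRS(X_Σ) =
{ (2;()) ×2,  (2;(1)) ×5,  (2;(1,1)),  (2;(1,1,1)),  (3;()),  (3;(1)) }


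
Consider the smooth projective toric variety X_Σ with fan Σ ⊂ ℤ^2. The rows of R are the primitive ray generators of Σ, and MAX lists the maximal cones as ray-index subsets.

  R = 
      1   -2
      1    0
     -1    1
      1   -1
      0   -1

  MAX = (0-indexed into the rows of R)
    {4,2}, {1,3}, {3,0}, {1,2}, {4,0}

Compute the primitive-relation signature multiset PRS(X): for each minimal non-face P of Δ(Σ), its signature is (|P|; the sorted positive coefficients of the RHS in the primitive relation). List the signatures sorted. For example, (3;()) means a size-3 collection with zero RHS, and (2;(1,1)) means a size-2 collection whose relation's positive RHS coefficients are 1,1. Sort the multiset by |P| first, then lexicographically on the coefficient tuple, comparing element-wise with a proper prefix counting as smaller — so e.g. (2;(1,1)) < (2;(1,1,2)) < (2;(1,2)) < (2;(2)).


The 5 primitive collections of Σ (r=5, n=2):

  P={2,3}:  v_{2} + v_{3} = 0  →  sig = (2;())
  P={0,2}:  v_{0} + v_{2} = v_{4}  →  sig = (2;(1))
  P={1,4}:  v_{1} + v_{4} = v_{3}  →  sig = (2;(1))
  P={3,4}:  v_{3} + v_{4} = v_{0}  →  sig = (2;(1))
  P={0,1}:  v_{0} + v_{1} = 2·v_{3}  →  sig = (2;(2))

Hence PRS(X_Σ) =
{ (2;()),  (2;(1)) ×3,  (2;(2)) }


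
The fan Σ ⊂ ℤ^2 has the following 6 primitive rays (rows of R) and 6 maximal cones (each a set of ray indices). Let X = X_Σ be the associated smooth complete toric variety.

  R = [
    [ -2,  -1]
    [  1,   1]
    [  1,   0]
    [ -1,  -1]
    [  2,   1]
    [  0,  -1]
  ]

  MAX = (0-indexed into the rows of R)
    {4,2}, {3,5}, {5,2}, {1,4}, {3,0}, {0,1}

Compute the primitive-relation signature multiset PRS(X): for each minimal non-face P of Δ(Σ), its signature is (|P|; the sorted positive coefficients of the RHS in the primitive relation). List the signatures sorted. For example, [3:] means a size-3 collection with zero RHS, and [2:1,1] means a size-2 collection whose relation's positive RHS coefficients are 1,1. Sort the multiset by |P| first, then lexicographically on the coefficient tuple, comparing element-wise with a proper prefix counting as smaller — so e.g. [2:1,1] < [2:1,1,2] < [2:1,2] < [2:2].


|primitive collections| = 9. Relations:

  {0,4}:  v_{0} + v_{4} = 0 ; sig = [2:]
  {1,3}:  v_{1} + v_{3} = 0 ; sig = [2:]
  {0,2}:  v_{0} + v_{2} = v_{3} ; sig = [2:1]
  {1,2}:  v_{1} + v_{2} = v_{4} ; sig = [2:1]
  {1,5}:  v_{1} + v_{5} = v_{2} ; sig = [2:1]
  {2,3}:  v_{2} + v_{3} = v_{5} ; sig = [2:1]
  {3,4}:  v_{3} + v_{4} = v_{2} ; sig = [2:1]
  {0,5}:  v_{0} + v_{5} = 2·v_{3} ; sig = [2:2]
  {4,5}:  v_{4} + v_{5} = 2·v_{2} ; sig = [2:2]

so the primitive-relation signature multiset is
    |P|=2: 9 collections, coeffs (), (), (1), (1), (1), (1), (1), (2), (2)


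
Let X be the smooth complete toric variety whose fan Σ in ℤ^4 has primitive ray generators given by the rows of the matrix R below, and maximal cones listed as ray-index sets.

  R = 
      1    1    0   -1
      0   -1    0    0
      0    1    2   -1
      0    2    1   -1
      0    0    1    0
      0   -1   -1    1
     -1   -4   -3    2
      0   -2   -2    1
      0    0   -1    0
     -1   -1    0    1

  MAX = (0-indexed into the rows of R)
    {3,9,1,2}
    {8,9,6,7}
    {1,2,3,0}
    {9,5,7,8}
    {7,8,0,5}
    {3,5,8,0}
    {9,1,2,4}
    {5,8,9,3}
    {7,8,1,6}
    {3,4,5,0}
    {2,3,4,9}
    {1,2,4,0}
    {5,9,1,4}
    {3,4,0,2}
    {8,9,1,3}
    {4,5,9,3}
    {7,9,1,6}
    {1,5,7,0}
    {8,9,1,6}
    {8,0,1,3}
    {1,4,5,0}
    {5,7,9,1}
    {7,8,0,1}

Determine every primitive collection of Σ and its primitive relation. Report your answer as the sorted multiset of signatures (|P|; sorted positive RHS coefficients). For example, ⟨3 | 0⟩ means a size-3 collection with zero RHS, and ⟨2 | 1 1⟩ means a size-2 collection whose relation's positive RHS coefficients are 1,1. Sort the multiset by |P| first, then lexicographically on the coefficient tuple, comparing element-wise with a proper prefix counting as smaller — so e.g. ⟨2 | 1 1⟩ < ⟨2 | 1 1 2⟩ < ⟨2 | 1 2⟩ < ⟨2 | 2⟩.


Σ has 16 primitive collections:

  {0,9}:  v_{0} + v_{9} = 0  so sig = ⟨2 | 0⟩
  {4,8}:  v_{4} + v_{8} = 0  so sig = ⟨2 | 0⟩
  {2,5}:  v_{2} + v_{5} = v_{4}  so sig = ⟨2 | 1⟩
  {2,7}:  v_{2} + v_{7} = v_{1}  so sig = ⟨2 | 1⟩
  {3,7}:  v_{3} + v_{7} = v_{8}  so sig = ⟨2 | 1⟩
  {2,8}:  v_{2} + v_{8} = v_{1} + v_{3}  so sig = ⟨2 | 1 1⟩
  {4,7}:  v_{4} + v_{7} = v_{1} + v_{5}  so sig = ⟨2 | 1 1⟩
  {0,6}:  v_{0} + v_{6} = v_{1} + v_{7} + v_{8}  so sig = ⟨2 | 1 1 1⟩
  {4,6}:  v_{4} + v_{6} = v_{1} + v_{7} + v_{9}  so sig = ⟨2 | 1 1 1⟩
  {2,6}:  v_{2} + v_{6} = 2·v_{1} + v_{8} + v_{9}  so sig = ⟨2 | 1 1 2⟩
  {3,6}:  v_{3} + v_{6} = v_{1} + 2·v_{8} + v_{9}  so sig = ⟨2 | 1 1 2⟩
  {5,6}:  v_{5} + v_{6} = 2·v_{7} + v_{9}  so sig = ⟨2 | 1 2⟩
  {1,3,5}:  v_{1} + v_{3} + v_{5} = 0  so sig = ⟨3 | 0⟩
  {1,3,4}:  v_{1} + v_{3} + v_{4} = v_{2}  so sig = ⟨3 | 1⟩
  {1,5,8}:  v_{1} + v_{5} + v_{8} = v_{7}  so sig = ⟨3 | 1⟩
  {1,7,8,9}:  v_{1} + v_{7} + v_{8} + v_{9} = v_{6}  so sig = ⟨4 | 1⟩

so the primitive-relation signature multiset is
    ⟨2 | 0⟩
    ⟨2 | 0⟩
    ⟨2 | 1⟩
    ⟨2 | 1⟩
    ⟨2 | 1⟩
    ⟨2 | 1 1⟩
    ⟨2 | 1 1⟩
    ⟨2 | 1 1 1⟩
    ⟨2 | 1 1 1⟩
    ⟨2 | 1 1 2⟩
    ⟨2 | 1 1 2⟩
    ⟨2 | 1 2⟩
    ⟨3 | 0⟩
    ⟨3 | 1⟩
    ⟨3 | 1⟩
    ⟨4 | 1⟩


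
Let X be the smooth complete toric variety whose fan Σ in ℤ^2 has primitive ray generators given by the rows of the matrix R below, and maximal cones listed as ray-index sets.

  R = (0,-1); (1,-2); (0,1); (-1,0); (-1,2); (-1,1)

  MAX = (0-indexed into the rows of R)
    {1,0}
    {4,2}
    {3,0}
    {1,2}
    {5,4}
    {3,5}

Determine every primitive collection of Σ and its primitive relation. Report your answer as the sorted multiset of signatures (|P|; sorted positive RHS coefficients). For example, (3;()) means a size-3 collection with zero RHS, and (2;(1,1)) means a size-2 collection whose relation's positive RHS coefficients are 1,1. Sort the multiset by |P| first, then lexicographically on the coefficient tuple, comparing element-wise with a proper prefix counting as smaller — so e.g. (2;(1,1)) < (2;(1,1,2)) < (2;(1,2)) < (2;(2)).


Σ has 9 primitive collections:

  {0,2}:  v_{0} + v_{2} = 0 ; sig = (2;())
  {1,4}:  v_{1} + v_{4} = 0 ; sig = (2;())
  {0,4}:  v_{0} + v_{4} = v_{5} ; sig = (2;(1))
  {0,5}:  v_{0} + v_{5} = v_{3} ; sig = (2;(1))
  {1,5}:  v_{1} + v_{5} = v_{0} ; sig = (2;(1))
  {2,3}:  v_{2} + v_{3} = v_{5} ; sig = (2;(1))
  {2,5}:  v_{2} + v_{5} = v_{4} ; sig = (2;(1))
  {1,3}:  v_{1} + v_{3} = 2·v_{0} ; sig = (2;(2))
  {3,4}:  v_{3} + v_{4} = 2·v_{5} ; sig = (2;(2))

Signatures (|P|; sorted positive RHS coefficients), sorted:
[(2;()), (2;()), (2;(1)), (2;(1)), (2;(1)), (2;(1)), (2;(1)), (2;(2)), (2;(2))]


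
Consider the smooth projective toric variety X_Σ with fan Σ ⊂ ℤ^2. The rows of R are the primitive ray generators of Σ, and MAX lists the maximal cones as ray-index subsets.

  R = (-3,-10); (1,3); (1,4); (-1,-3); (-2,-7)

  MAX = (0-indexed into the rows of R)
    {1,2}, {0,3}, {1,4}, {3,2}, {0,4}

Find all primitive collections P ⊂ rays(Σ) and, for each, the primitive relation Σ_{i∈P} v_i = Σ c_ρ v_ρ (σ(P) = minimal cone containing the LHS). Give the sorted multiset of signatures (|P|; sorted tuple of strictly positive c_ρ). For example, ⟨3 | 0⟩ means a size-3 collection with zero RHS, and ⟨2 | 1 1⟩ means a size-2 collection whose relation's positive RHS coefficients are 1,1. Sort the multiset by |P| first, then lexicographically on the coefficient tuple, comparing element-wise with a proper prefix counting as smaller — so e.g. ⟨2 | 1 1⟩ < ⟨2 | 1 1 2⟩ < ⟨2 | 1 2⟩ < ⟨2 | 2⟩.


5 collections generate NE(X_Σ); each relation:

  P = {1,3}:  v_{1} + v_{3} = 0  →  sig = ⟨2 | 0⟩
  P = {0,1}:  v_{0} + v_{1} = v_{4}  →  sig = ⟨2 | 1⟩
  P = {2,4}:  v_{2} + v_{4} = v_{3}  →  sig = ⟨2 | 1⟩
  P = {3,4}:  v_{3} + v_{4} = v_{0}  →  sig = ⟨2 | 1⟩
  P = {0,2}:  v_{0} + v_{2} = 2·v_{3}  →  sig = ⟨2 | 2⟩

so the primitive-relation signature multiset is
[⟨2 | 0⟩, ⟨2 | 1⟩, ⟨2 | 1⟩, ⟨2 | 1⟩, ⟨2 | 2⟩]


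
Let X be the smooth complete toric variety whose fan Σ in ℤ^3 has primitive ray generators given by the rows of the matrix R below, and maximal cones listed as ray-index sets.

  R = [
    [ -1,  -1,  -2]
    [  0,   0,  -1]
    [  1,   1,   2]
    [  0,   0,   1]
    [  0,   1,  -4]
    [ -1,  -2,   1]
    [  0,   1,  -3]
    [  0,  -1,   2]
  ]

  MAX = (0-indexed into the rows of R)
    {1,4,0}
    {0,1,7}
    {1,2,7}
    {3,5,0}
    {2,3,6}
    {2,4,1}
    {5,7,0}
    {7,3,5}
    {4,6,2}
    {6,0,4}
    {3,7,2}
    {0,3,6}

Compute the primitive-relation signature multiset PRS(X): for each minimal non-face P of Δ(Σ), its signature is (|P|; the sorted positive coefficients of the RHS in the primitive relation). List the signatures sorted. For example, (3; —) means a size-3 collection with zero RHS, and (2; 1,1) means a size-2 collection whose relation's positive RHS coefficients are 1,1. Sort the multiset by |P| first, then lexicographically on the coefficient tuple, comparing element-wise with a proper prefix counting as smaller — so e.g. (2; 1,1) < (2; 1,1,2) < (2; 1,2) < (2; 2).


11 minimal non-faces of Δ(Σ) (on 8 rays):

  • {0,2}:  v_{0} + v_{2} = 0  ⟹  sig = (2; —)
  • {1,3}:  v_{1} + v_{3} = 0  ⟹  sig = (2; —)
  • {1,6}:  v_{1} + v_{6} = v_{4}  ⟹  sig = (2; 1)
  • {3,4}:  v_{3} + v_{4} = v_{6}  ⟹  sig = (2; 1)
  • {5,6}:  v_{5} + v_{6} = v_{0}  ⟹  sig = (2; 1)
  • {6,7}:  v_{6} + v_{7} = v_{1}  ⟹  sig = (2; 1)
  • {1,5}:  v_{1} + v_{5} = v_{0} + v_{7}  ⟹  sig = (2; 1,1)
  • {2,5}:  v_{2} + v_{5} = v_{3} + v_{7}  ⟹  sig = (2; 1,1)
  • {4,5}:  v_{4} + v_{5} = v_{0} + v_{1}  ⟹  sig = (2; 1,1)
  • {4,7}:  v_{4} + v_{7} = 2·v_{1}  ⟹  sig = (2; 2)
  • {0,3,7}:  v_{0} + v_{3} + v_{7} = v_{5}  ⟹  sig = (3; 1)

Sorted signature multiset PRS(X):
    |P|=2: 10 collections, coeffs (), (), (1), (1), (1), (1), (1,1), (1,1), (1,1), (2)
    |P|=3: 1 collection, coeffs (1)


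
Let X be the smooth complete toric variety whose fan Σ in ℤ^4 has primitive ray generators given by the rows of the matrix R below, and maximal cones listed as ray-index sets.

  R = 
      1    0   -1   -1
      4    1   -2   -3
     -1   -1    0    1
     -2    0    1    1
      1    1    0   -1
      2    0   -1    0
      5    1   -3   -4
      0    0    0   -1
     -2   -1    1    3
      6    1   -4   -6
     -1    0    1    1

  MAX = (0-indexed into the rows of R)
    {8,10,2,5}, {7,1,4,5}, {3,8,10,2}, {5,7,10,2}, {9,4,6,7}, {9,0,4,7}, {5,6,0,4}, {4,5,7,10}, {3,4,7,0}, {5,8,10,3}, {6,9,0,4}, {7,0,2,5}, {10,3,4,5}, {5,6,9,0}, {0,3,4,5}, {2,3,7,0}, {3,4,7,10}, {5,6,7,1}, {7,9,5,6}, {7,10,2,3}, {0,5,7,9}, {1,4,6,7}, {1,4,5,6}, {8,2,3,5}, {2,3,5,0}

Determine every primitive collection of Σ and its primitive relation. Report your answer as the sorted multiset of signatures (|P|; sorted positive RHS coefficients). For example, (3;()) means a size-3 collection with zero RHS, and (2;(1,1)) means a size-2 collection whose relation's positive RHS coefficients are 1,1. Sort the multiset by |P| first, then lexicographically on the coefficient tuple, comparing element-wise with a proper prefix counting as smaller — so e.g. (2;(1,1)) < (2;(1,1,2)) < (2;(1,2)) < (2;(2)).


25 minimal non-faces of Δ(Σ) (on 11 rays):

  • {0,10}:  v_{0} + v_{10} = 0  ⟹  sig = (2;())
  • {2,4}:  v_{2} + v_{4} = 0  ⟹  sig = (2;())
  • {0,1}:  v_{0} + v_{1} = v_{6}  ⟹  sig = (2;(1))
  • {1,8}:  v_{1} + v_{8} = v_{5}  ⟹  sig = (2;(1))
  • {6,10}:  v_{6} + v_{10} = v_{1}  ⟹  sig = (2;(1))
  • {1,3}:  v_{1} + v_{3} = v_{0} + v_{4}  ⟹  sig = (2;(1,1))
  • {6,8}:  v_{6} + v_{8} = v_{0} + v_{5}  ⟹  sig = (2;(1,1))
  • {7,8}:  v_{7} + v_{8} = v_{2} + v_{10}  ⟹  sig = (2;(1,1))
  • {9,10}:  v_{9} + v_{10} = v_{6} + v_{7}  ⟹  sig = (2;(1,1))
  • {0,8}:  v_{0} + v_{8} = v_{2} + v_{3} + v_{5}  ⟹  sig = (2;(1,1,1))
  • {1,2}:  v_{1} + v_{2} = v_{0} + v_{5} + v_{7}  ⟹  sig = (2;(1,1,1))
  • {1,10}:  v_{1} + v_{10} = v_{4} + v_{5} + v_{7}  ⟹  sig = (2;(1,1,1))
  • {4,8}:  v_{4} + v_{8} = v_{3} + v_{5} + v_{10}  ⟹  sig = (2;(1,1,1))
  • {2,6}:  v_{2} + v_{6} = 2·v_{0} + v_{5} + v_{7}  ⟹  sig = (2;(1,1,2))
  • {8,9}:  v_{8} + v_{9} = 2·v_{0} + v_{5} + v_{7}  ⟹  sig = (2;(1,1,2))
  • {3,9}:  v_{3} + v_{9} = 3·v_{0} + v_{4} + v_{7}  ⟹  sig = (2;(1,1,3))
  • {1,9}:  v_{1} + v_{9} = 2·v_{6} + v_{7}  ⟹  sig = (2;(1,2))
  • {3,6}:  v_{3} + v_{6} = 2·v_{0} + v_{4}  ⟹  sig = (2;(1,2))
  • {2,9}:  v_{2} + v_{9} = 3·v_{0} + v_{5} + 2·v_{7}  ⟹  sig = (2;(1,2,3))
  • {3,5,7}:  v_{3} + v_{5} + v_{7} = 0  ⟹  sig = (3;())
  • {0,6,7}:  v_{0} + v_{6} + v_{7} = v_{9}  ⟹  sig = (3;(1))
  • {4,5,9}:  v_{4} + v_{5} + v_{9} = v_{1} + v_{6}  ⟹  sig = (3;(1,1))
  • {0,4,5,7}:  v_{0} + v_{4} + v_{5} + v_{7} = v_{1}  ⟹  sig = (4;(1))
  • {2,3,5,10}:  v_{2} + v_{3} + v_{5} + v_{10} = v_{8}  ⟹  sig = (4;(1))
  • {4,5,6,7}:  v_{4} + v_{5} + v_{6} + v_{7} = 2·v_{1}  ⟹  sig = (4;(2))

so the primitive-relation signature multiset is
    |P|=2: 19 collections, coeffs (), (), (1), (1), (1), (1,1), (1,1), (1,1), (1,1), (1,1,1), (1,1,1), (1,1,1), (1,1,1), (1,1,2), (1,1,2), (1,1,3), (1,2), (1,2), (1,2,3)
    |P|=3: 3 collections, coeffs (), (1), (1,1)
    |P|=4: 3 collections, coeffs (1), (1), (2)


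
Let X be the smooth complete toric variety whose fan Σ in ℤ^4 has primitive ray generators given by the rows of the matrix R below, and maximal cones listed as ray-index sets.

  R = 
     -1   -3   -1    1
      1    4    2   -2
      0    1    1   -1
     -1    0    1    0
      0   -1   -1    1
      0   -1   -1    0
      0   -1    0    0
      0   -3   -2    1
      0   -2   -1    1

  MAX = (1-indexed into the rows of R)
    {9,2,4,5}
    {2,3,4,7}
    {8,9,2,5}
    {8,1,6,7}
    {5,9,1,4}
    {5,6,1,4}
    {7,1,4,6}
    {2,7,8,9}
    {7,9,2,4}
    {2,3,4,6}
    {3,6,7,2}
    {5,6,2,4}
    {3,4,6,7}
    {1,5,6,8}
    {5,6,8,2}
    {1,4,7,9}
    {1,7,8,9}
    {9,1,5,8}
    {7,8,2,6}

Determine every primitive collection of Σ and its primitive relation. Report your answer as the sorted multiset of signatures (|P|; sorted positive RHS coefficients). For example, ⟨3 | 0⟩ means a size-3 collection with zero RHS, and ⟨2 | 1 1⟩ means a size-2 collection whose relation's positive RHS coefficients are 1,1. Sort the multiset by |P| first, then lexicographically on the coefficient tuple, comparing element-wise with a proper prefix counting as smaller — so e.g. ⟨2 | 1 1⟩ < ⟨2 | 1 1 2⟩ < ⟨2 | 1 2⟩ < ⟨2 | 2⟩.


9 minimal non-faces of Δ(Σ) (on 9 rays):

  • {3,5}:  v_{3} + v_{5} = 0  so sig = ⟨2 | 0⟩
  • {1,2}:  v_{1} + v_{2} = v_{3}  so sig = ⟨2 | 1⟩
  • {3,9}:  v_{3} + v_{9} = v_{7}  so sig = ⟨2 | 1⟩
  • {4,8}:  v_{4} + v_{8} = v_{1}  so sig = ⟨2 | 1⟩
  • {5,7}:  v_{5} + v_{7} = v_{9}  so sig = ⟨2 | 1⟩
  • {6,9}:  v_{6} + v_{9} = v_{8}  so sig = ⟨2 | 1⟩
  • {3,8}:  v_{3} + v_{8} = v_{6} + v_{7}  so sig = ⟨2 | 1 1⟩
  • {1,3}:  v_{1} + v_{3} = v_{4} + v_{6} + v_{7}  so sig = ⟨2 | 1 1 1⟩
  • {2,4,6,7}:  v_{2} + v_{4} + v_{6} + v_{7} = 2·v_{3}  so sig = ⟨4 | 2⟩

Sorted signature multiset PRS(X):
[⟨2 | 0⟩, ⟨2 | 1⟩, ⟨2 | 1⟩, ⟨2 | 1⟩, ⟨2 | 1⟩, ⟨2 | 1⟩, ⟨2 | 1 1⟩, ⟨2 | 1 1 1⟩, ⟨4 | 2⟩]


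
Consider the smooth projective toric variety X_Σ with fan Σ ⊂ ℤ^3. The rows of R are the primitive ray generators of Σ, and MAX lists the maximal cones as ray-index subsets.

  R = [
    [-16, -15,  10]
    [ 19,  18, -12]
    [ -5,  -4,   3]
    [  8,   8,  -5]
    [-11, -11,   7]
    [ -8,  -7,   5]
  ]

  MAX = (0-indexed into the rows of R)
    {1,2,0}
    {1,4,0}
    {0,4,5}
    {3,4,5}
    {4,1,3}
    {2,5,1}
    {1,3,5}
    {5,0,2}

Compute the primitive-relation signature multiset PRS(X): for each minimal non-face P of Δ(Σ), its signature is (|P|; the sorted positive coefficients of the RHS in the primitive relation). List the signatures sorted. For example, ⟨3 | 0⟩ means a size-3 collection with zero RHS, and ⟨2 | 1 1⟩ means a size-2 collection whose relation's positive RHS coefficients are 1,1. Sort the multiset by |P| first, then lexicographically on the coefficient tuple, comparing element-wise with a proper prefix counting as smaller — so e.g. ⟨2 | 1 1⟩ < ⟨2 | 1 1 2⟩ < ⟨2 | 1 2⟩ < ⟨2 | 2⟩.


The 5 primitive collections of Σ (r=6, n=3):

  P={0,3}:  v_{0} + v_{3} = v_{5}  so sig = ⟨2 | 1⟩
  P={2,4}:  v_{2} + v_{4} = v_{0}  so sig = ⟨2 | 1⟩
  P={2,3}:  v_{2} + v_{3} = v_{1} + 2·v_{5}  so sig = ⟨2 | 1 2⟩
  P={1,4,5}:  v_{1} + v_{4} + v_{5} = 0  so sig = ⟨3 | 0⟩
  P={0,1,5}:  v_{0} + v_{1} + v_{5} = v_{2}  so sig = ⟨3 | 1⟩

Signatures (|P|; sorted positive RHS coefficients), sorted:
[⟨2 | 1⟩, ⟨2 | 1⟩, ⟨2 | 1 2⟩, ⟨3 | 0⟩, ⟨3 | 1⟩]


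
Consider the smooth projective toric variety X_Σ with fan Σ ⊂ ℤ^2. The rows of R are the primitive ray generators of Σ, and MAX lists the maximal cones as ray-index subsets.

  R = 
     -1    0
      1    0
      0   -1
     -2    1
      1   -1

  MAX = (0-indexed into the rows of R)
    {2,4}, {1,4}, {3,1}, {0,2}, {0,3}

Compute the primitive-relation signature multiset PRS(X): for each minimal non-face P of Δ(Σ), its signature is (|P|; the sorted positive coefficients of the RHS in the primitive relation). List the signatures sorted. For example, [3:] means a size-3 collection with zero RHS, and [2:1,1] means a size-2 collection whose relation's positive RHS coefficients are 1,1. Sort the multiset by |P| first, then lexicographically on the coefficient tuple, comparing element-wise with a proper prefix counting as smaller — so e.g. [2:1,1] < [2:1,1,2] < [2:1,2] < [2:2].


5 collections generate NE(X_Σ); each relation:

  P = {0,1}:  v_{0} + v_{1} = 0  so sig = [2:]
  P = {0,4}:  v_{0} + v_{4} = v_{2}  so sig = [2:1]
  P = {1,2}:  v_{1} + v_{2} = v_{4}  so sig = [2:1]
  P = {3,4}:  v_{3} + v_{4} = v_{0}  so sig = [2:1]
  P = {2,3}:  v_{2} + v_{3} = 2·v_{0}  so sig = [2:2]

Sorted signature multiset PRS(X):
    [2:]
    [2:1]
    [2:1]
    [2:1]
    [2:2]


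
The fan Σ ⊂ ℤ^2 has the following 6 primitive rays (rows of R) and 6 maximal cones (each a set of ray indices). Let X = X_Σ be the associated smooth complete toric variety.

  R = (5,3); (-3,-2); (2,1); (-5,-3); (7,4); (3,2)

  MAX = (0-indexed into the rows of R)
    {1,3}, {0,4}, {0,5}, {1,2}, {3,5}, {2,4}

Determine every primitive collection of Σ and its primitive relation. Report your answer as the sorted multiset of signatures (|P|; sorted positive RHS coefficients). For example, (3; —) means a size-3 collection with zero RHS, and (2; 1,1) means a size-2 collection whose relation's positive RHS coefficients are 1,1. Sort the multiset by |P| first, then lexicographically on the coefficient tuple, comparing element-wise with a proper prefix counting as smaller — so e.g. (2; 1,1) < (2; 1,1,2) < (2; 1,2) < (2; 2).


Σ has 9 primitive collections:

  {0,3}:  v_{0} + v_{3} = 0  so sig = (2; —)
  {1,5}:  v_{1} + v_{5} = 0  so sig = (2; —)
  {0,1}:  v_{0} + v_{1} = v_{2}  so sig = (2; 1)
  {0,2}:  v_{0} + v_{2} = v_{4}  so sig = (2; 1)
  {2,3}:  v_{2} + v_{3} = v_{1}  so sig = (2; 1)
  {2,5}:  v_{2} + v_{5} = v_{0}  so sig = (2; 1)
  {3,4}:  v_{3} + v_{4} = v_{2}  so sig = (2; 1)
  {1,4}:  v_{1} + v_{4} = 2·v_{2}  so sig = (2; 2)
  {4,5}:  v_{4} + v_{5} = 2·v_{0}  so sig = (2; 2)

Hence PRS(X_Σ) =
[(2; —), (2; —), (2; 1), (2; 1), (2; 1), (2; 1), (2; 1), (2; 2), (2; 2)]


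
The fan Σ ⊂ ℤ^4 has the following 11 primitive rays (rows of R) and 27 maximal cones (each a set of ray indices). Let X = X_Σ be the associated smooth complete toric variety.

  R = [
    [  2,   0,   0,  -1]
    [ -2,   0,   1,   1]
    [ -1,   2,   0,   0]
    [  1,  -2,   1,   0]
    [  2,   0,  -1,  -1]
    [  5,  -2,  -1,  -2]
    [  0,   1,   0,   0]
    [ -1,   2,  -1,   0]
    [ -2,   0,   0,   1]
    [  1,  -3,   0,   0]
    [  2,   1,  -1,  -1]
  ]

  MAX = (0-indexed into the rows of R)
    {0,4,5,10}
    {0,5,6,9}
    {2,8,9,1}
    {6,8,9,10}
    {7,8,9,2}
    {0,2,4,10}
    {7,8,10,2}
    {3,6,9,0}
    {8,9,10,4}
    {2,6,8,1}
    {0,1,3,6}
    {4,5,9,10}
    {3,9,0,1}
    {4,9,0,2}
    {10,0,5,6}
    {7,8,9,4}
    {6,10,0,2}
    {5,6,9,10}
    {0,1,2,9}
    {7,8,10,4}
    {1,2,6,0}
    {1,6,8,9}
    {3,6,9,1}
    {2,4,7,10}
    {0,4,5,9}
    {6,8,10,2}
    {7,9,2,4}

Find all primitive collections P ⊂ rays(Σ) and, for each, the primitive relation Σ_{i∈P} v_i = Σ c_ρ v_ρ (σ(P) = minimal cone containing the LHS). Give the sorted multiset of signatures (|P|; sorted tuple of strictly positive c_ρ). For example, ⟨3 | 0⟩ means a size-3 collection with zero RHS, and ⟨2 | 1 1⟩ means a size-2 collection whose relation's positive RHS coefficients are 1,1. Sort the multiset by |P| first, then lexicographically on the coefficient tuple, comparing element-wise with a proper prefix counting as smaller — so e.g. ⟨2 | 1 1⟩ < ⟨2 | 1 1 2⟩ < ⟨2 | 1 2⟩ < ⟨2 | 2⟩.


23 minimal non-faces of Δ(Σ) (on 11 rays):

  {0,8}:  v_{0} + v_{8} = 0  ⇒ sig = ⟨2 | 0⟩
  {1,4}:  v_{1} + v_{4} = 0  ⇒ sig = ⟨2 | 0⟩
  {3,7}:  v_{3} + v_{7} = 0  ⇒ sig = ⟨2 | 0⟩
  {1,10}:  v_{1} + v_{10} = v_{6}  ⇒ sig = ⟨2 | 1⟩
  {4,6}:  v_{4} + v_{6} = v_{10}  ⇒ sig = ⟨2 | 1⟩
  {0,7}:  v_{0} + v_{7} = v_{2} + v_{4}  ⇒ sig = ⟨2 | 1 1⟩
  {1,7}:  v_{1} + v_{7} = v_{2} + v_{8}  ⇒ sig = ⟨2 | 1 1⟩
  {2,3}:  v_{2} + v_{3} = v_{0} + v_{1}  ⇒ sig = ⟨2 | 1 1⟩
  {2,5}:  v_{2} + v_{5} = v_{0} + v_{4}  ⇒ sig = ⟨2 | 1 1⟩
  {5,8}:  v_{5} + v_{8} = v_{9} + v_{10}  ⇒ sig = ⟨2 | 1 1⟩
  {1,5}:  v_{1} + v_{5} = v_{0} + v_{6} + v_{9}  ⇒ sig = ⟨2 | 1 1 1⟩
  {3,4}:  v_{3} + v_{4} = v_{0} + v_{6} + v_{9}  ⇒ sig = ⟨2 | 1 1 1⟩
  {3,8}:  v_{3} + v_{8} = v_{1} + v_{6} + v_{9}  ⇒ sig = ⟨2 | 1 1 1⟩
  {6,7}:  v_{6} + v_{7} = v_{2} + v_{8} + v_{10}  ⇒ sig = ⟨2 | 1 1 1⟩
  {3,10}:  v_{3} + v_{10} = v_{0} + 2·v_{6} + v_{9}  ⇒ sig = ⟨2 | 1 1 2⟩
  {5,7}:  v_{5} + v_{7} = 2·v_{4}  ⇒ sig = ⟨2 | 2⟩
  {3,5}:  v_{3} + v_{5} = 2·v_{0} + 2·v_{6} + 2·v_{9}  ⇒ sig = ⟨2 | 2 2 2⟩
  {2,6,9}:  v_{2} + v_{6} + v_{9} = 0  ⇒ sig = ⟨3 | 0⟩
  {0,9,10}:  v_{0} + v_{9} + v_{10} = v_{5}  ⇒ sig = ⟨3 | 1⟩
  {2,4,8}:  v_{2} + v_{4} + v_{8} = v_{7}  ⇒ sig = ⟨3 | 1⟩
  {2,9,10}:  v_{2} + v_{9} + v_{10} = v_{4}  ⇒ sig = ⟨3 | 1⟩
  {7,9,10}:  v_{7} + v_{9} + v_{10} = 2·v_{4} + v_{8}  ⇒ sig = ⟨3 | 1 2⟩
  {0,1,6,9}:  v_{0} + v_{1} + v_{6} + v_{9} = v_{3}  ⇒ sig = ⟨4 | 1⟩

Signatures (|P|; sorted positive RHS coefficients), sorted:
[⟨2 | 0⟩, ⟨2 | 0⟩, ⟨2 | 0⟩, ⟨2 | 1⟩, ⟨2 | 1⟩, ⟨2 | 1 1⟩, ⟨2 | 1 1⟩, ⟨2 | 1 1⟩, ⟨2 | 1 1⟩, ⟨2 | 1 1⟩, ⟨2 | 1 1 1⟩, ⟨2 | 1 1 1⟩, ⟨2 | 1 1 1⟩, ⟨2 | 1 1 1⟩, ⟨2 | 1 1 2⟩, ⟨2 | 2⟩, ⟨2 | 2 2 2⟩, ⟨3 | 0⟩, ⟨3 | 1⟩, ⟨3 | 1⟩, ⟨3 | 1⟩, ⟨3 | 1 2⟩, ⟨4 | 1⟩]
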